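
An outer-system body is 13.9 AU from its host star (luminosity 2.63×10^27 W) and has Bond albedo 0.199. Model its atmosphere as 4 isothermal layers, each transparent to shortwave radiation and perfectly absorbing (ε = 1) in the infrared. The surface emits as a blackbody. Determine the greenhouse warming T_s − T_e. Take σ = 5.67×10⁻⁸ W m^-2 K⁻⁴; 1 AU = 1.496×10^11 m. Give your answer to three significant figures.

Orbital distance: d = 13.9 AU = 2.079×10^12 m.
Flux at the orbit: S = L/(4πd²) = 2.63×10^27/(4π·(2.08×10^12)²) = 48.40 W m^-2.
The effective emission temperature is T_e = [S(1−α)/(4σ)]^¼ = 114.3 K.
T_s = (N+1)^(1/4)·T_e = 171.0 K.
So the greenhouse effect raises the surface by 171.0 − 114.3 = 56.64 K.

56.6 kelvin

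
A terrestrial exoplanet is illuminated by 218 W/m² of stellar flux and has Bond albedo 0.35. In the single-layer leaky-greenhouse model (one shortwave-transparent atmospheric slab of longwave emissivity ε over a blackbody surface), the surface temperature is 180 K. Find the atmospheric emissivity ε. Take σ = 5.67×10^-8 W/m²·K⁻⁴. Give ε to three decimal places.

0.810

TOA balance gives T_e = 158.1 K.
T_s⁴ = T_e⁴·2/(2−ε) → ε = 2 − 2(T_e/T_s)⁴ = 2 − 2·(158.1/180)⁴ = 0.8097.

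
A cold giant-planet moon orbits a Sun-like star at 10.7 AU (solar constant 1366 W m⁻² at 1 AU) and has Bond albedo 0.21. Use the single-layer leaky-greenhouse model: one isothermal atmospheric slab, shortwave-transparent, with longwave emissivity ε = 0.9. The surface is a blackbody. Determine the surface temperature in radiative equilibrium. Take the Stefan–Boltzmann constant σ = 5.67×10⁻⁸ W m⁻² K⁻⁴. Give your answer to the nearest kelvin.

Flux at the orbit: S = 1366/(10.7)² = 11.93 W m⁻².
The planet radiates to space at T_e = [S(1−α)/(4σ)]^(1/4) = 80.29 K.
Surface balance with a leaky layer gives σT_s⁴ = σT_e⁴·2/(2−ε), so T_s = T_e·[2/(2−0.9)]^(1/4) = 93.23 K.

93 K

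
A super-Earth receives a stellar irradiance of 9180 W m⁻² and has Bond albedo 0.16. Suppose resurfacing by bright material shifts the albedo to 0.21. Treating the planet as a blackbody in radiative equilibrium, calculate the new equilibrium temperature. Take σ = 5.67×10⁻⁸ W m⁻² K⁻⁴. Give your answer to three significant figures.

423 K

New equilibrium: T₂ = [(1−0.21)·9180/(4σ)]^(1/4) = 422.9 K.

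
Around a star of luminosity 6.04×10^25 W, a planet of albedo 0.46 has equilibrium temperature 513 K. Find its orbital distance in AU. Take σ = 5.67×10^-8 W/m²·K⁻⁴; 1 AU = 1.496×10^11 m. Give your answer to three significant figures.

Required flux: S = 4σT⁴/(1−α) = 29090 W/m².
Then d = [L/(4πS)]^(1/2) = 1.285×10^10 m, i.e. 0.08593 AU.

0.0859 AU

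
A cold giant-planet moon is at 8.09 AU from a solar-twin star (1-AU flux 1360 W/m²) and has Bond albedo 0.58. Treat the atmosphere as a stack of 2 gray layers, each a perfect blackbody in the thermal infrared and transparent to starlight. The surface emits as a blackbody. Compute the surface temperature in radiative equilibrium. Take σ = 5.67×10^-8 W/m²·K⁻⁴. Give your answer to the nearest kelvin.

Flux at the orbit: S = 1360/(8.09)² = 20.78 W/m².
OLR = S(1−α)/4 = 2.182 W/m²; the top layer radiates at T_e = 78.76 K.
For an N-layer opaque stack, T_s⁴ = (N+1)T_e⁴, hence T_s = (3)^(1/4)×78.76 K = 103.7 K.

104 K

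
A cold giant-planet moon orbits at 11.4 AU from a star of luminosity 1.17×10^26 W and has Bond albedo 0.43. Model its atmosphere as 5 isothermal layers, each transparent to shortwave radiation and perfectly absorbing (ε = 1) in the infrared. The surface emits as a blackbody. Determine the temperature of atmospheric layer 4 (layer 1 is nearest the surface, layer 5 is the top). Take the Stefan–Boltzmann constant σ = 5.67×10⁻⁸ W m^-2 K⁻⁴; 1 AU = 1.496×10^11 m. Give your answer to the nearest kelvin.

63 K

Orbital distance: d = 11.4 AU = 1.705×10^12 m.
S = L/(4πd²) = 3.201 W m^-2.
OLR = S(1−α)/4 = 0.4562 W m^-2; the top layer radiates at T_e = 53.26 K.
Each opaque layer satisfies 2T_j⁴ = T_{j−1}⁴ + T_{j+1}⁴, giving T_k⁴ = (N+1−k)T_e⁴.
With k = 4: T_4 = (5+1−4)^¼·53.26 K = 63.33 K.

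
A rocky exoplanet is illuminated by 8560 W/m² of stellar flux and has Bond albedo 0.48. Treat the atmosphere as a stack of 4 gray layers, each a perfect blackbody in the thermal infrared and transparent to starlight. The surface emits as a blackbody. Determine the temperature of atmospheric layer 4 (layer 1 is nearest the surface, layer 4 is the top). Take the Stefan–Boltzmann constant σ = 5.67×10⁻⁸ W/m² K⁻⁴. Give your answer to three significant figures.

374 K

The effective emission temperature is T_e = [S(1−α)/(4σ)]^¼ = 374.3 K.
In the N-layer model, layer k (counted from the surface) has T_k = (N+1−k)^(1/4)·T_e.
With k = 4: T_4 = (4+1−4)^¼·374.3 K = 374.3 K.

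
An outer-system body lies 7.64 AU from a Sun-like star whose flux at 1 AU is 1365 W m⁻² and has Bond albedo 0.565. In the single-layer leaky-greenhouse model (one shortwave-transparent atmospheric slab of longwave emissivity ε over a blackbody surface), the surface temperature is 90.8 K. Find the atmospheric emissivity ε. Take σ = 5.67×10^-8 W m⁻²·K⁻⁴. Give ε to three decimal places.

0.680

By the inverse-square law, S = 1365/7.64² = 23.39 W m⁻².
First, T_e = [23.39·(1−0.565)/(4σ)]^(1/4) = 81.84 K.
Inverting T_s⁴ = 2T_e⁴/(2−ε): (T_e/T_s)⁴ = 0.6599, so ε = 2(1 − 0.6599) = 0.6803.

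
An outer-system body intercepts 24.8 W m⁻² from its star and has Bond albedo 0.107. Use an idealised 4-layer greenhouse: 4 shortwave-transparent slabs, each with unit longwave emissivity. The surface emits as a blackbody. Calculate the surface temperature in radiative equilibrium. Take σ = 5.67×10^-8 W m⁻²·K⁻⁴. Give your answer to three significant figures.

149 K

The effective emission temperature is T_e = [S(1−α)/(4σ)]^¼ = 99.41 K.
With N = 4 opaque layers, T_s = (N+1)^(1/4)·T_e = 5^(1/4)·99.41 = 148.6 K.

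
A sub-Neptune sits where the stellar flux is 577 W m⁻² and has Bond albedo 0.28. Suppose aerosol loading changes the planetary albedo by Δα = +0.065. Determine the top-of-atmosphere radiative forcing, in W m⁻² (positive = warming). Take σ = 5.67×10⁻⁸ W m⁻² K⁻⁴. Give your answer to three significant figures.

-9.38 W m⁻²

ΔF = −(S/4)Δα = −(577.0/4)×(+0.065) = -9.376 W m⁻².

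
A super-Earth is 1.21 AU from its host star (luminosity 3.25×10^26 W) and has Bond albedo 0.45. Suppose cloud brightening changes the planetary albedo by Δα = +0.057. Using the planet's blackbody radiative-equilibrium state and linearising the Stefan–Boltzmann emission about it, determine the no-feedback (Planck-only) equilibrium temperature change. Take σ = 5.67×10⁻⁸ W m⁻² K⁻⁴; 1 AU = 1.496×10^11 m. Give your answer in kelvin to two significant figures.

d = 1.21 × 1.496×10^11 m = 1.810×10^11 m.
Spreading L over a sphere of radius d: S = 3.25×10^26/(4π·1.81×10^11²) = 789.3 W m⁻².
The baseline emission temperature is T_e = 209.2 K.
TOA radiative forcing: ΔF = −S·Δα/4 = −789.3·(+0.057)/4 = -11.25 W m⁻².
Planck response: λ_P = 4σT_e³ = 4·5.67×10⁻⁸·(209.2)³ = 2.075 W m⁻²/K.
ΔT₀ = ΔF/λ_P = -11.25/2.075 = -5.42 K.

-5.4 K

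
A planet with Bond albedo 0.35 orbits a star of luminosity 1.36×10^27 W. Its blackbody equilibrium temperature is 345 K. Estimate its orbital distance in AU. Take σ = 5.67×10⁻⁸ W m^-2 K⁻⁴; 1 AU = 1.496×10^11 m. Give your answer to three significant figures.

Energy balance gives S = 4σT⁴/(1−α) = 4943 W m^-2.
S = L/(4πd²) → d = √(L/4πS) = √(1.36×10^27/(4π·4943)) = 1.480×10^11 m = 0.9891 AU.

0.989 AU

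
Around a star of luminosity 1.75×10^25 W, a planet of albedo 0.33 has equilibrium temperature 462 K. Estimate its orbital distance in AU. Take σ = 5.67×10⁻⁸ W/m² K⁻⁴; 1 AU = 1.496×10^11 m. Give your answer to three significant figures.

0.0635 AU

Energy balance gives S = 4σT⁴/(1−α) = 15420 W/m².
From L = 4πd²S, d = √(1.75×10^25/(4π·15420)) = 9.503×10^9 m = 0.06352 AU.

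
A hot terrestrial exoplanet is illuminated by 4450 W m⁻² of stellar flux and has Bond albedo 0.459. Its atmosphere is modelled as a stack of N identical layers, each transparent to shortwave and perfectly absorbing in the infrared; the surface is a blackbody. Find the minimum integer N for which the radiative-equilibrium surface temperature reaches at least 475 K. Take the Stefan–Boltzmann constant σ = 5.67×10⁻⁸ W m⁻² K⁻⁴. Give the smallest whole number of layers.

The effective emission temperature is T_e = [S(1−α)/(4σ)]^¼ = 321.0 K.
T_s = (N+1)^(1/4)·T_e ≥ 475 K requires N+1 ≥ (T_s/T_e)⁴ = (475/321.0)⁴ = 4.796.
Rounding up, N = 4.

4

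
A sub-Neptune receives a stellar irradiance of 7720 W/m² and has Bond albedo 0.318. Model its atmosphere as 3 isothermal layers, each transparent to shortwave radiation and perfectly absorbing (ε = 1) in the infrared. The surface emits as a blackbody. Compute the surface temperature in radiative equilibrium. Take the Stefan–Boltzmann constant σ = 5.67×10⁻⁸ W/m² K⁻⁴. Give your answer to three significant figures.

The effective emission temperature is T_e = [S(1−α)/(4σ)]^¼ = 390.3 K.
With N = 3 opaque layers, T_s = (N+1)^(1/4)·T_e = 4^(1/4)·390.3 = 552.0 K.

552 K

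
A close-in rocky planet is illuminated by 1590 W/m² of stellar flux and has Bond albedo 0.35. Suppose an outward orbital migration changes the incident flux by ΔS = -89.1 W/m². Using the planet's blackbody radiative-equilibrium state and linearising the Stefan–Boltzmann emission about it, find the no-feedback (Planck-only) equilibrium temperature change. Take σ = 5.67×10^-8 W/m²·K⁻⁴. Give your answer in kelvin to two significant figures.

-3.6 kelvin

Reference equilibrium: T_e = [S(1−α)/(4σ)]^(1/4) = 259.8 K.
ΔF = Δ[S(1−α)]/4 = (1−0.35)·-89.1/4 = -14.48 W/m².
The Planck feedback parameter is 4σT_e³ = 3.978 W/m²/K.
Hence the no-feedback warming is ΔF/(4σT_e³) = -3.64 K.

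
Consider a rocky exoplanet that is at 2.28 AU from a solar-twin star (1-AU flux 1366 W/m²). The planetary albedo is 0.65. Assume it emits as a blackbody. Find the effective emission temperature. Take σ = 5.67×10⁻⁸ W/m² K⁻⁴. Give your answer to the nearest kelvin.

By the inverse-square law, S = 1366/2.28² = 262.8 W/m².
Averaging over the sphere, the absorbed flux is S(1−α)/4 = 22.99 W/m².
Balancing against σT⁴: T = (22.99/5.67×10⁻⁸)^(1/4) = 141.9 K.

142 kelvin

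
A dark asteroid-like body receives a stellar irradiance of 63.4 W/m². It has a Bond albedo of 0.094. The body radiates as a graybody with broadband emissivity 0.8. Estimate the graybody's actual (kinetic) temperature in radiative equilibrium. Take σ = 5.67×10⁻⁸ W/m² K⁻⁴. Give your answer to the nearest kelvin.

Averaging over the sphere, the absorbed flux is S(1−α)/4 = 14.36 W/m².
Radiative balance εσT⁴ = 14.36 gives T = [14.36/(0.8·σ)]^(1/4) = 133.4 K.

133 K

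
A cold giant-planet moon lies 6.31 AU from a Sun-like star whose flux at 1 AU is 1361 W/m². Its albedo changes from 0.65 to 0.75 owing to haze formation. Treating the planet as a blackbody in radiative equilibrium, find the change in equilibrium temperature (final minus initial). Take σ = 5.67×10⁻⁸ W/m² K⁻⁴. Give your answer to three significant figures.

-6.88 kelvin

Irradiance scales as 1/d², so S = 1361 W/m² × (1/6.31)² = 34.18 W/m².
Before: T₁ = [34.18·0.35/(4σ)]^(1/4) = 85.22 K.
With α = 0.75, T₂ = 78.35 K.
Change: 78.35 − 85.22 = -6.876 K.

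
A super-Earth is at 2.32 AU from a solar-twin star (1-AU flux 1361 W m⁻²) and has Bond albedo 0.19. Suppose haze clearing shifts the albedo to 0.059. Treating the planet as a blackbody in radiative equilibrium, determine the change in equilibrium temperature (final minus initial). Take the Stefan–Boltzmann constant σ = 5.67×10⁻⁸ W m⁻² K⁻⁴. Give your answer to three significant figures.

6.62 K

Irradiance scales as 1/d², so S = 1361 W m⁻² × (1/2.32)² = 252.9 W m⁻².
Initial: T₁ = [S(1−0.19)/(4σ)]^(1/4) = 173.4 K.
After:  T₂ = [252.9·0.941/(4σ)]^(1/4) = 180.0 K.
Change: 180.0 − 173.4 = 6.620 K.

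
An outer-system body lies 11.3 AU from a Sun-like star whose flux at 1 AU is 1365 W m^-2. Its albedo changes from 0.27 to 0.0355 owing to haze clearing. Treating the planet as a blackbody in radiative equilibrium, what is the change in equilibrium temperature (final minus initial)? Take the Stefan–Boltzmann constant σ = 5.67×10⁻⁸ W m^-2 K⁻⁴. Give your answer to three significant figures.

5.52 kelvin

By the inverse-square law, S = 1365/11.3² = 10.69 W m^-2.
Before: T₁ = [10.69·0.73/(4σ)]^(1/4) = 76.59 K.
With α = 0.0355, T₂ = 82.11 K.
Change: 82.11 − 76.59 = 5.524 K.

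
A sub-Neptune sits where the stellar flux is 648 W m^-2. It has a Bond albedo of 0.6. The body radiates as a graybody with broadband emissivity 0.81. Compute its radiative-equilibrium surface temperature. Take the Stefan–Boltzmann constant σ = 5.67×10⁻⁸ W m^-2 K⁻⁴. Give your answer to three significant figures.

Averaging over the sphere, the absorbed flux is S(1−α)/4 = 64.80 W m^-2.
Equating to εσT⁴ with ε = 0.81: T = (64.80/0.81σ)^(1/4) = 193.8 K.

194 kelvin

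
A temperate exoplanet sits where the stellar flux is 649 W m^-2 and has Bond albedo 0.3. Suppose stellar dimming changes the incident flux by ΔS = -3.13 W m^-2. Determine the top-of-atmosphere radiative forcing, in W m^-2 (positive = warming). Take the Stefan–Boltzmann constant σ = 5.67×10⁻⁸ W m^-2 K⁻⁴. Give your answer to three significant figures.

-0.548 W m^-2

Only a fraction (1−α) is absorbed and it's spread over 4πR², so ΔF = (1−α)ΔS/4 = -0.5477 W m^-2.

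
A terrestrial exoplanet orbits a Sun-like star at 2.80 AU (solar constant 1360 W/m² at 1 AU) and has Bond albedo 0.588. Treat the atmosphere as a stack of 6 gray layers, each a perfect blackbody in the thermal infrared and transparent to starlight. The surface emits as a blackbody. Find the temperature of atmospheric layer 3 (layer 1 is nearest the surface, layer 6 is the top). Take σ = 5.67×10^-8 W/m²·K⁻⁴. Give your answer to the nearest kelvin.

188 K

By the inverse-square law, S = 1360/2.80² = 173.5 W/m².
The effective emission temperature is T_e = [S(1−α)/(4σ)]^¼ = 133.2 K.
In the N-layer model, layer k (counted from the surface) has T_k = (N+1−k)^(1/4)·T_e.
With k = 3: T_3 = (6+1−3)^¼·133.2 K = 188.4 K.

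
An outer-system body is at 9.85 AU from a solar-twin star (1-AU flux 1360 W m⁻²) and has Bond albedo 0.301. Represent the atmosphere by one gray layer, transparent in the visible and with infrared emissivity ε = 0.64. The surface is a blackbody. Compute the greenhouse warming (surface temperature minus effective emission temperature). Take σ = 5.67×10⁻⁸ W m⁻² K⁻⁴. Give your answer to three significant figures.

8.21 kelvin

By the inverse-square law, S = 1360/9.85² = 14.02 W m⁻².
Effective emission temperature (TOA balance): σT_e⁴ = S(1−α)/4 = 2.450 W m⁻² → T_e = 81.07 K.
Surface balance with a leaky layer gives σT_s⁴ = σT_e⁴·2/(2−ε), so T_s = T_e·[2/(2−0.64)]^(1/4) = 89.28 K.
Greenhouse warming: T_s − T_e = 8.206 K.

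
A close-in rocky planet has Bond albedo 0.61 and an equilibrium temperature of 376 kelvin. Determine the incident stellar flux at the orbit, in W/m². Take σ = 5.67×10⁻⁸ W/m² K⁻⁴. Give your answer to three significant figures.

11600 W/m²

Invert the energy balance for S: S = 4σT⁴/(1−α).
σT⁴ = 5.67×10⁻⁸·(376)⁴ = 1133 W/m².
So S = 4×1133/(1−0.61) = 11620 W/m².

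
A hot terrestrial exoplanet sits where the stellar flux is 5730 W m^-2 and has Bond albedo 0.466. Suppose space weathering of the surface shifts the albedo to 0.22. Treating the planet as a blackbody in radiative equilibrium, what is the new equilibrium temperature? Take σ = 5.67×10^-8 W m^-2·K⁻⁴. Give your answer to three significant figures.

375 K

With the new albedo, S(1−α₂)/4 = 1117 W m^-2, so T₂ = 374.7 K.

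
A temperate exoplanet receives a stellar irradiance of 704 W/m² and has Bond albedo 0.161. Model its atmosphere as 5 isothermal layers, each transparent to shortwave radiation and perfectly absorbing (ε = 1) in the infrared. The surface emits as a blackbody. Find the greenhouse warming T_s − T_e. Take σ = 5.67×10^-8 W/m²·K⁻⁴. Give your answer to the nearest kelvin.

Top-of-atmosphere balance: σT_e⁴ = S(1−α)/4 = 147.7 W/m² → T_e = 225.9 K.
Surface: T_s = (6)^¼·T_e = 353.6 K.
Warming: T_s − T_e = 127.7 K.

128 kelvin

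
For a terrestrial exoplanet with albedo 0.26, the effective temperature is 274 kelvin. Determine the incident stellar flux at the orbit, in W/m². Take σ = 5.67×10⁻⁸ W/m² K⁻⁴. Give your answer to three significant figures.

1730 W/m²

From S(1−α)/4 = σT⁴: S = 4σT⁴/(1−α).
σT⁴ = 5.67×10⁻⁸·(274)⁴ = 319.6 W/m².
S = 4·319.6/0.74 = 1727 W/m².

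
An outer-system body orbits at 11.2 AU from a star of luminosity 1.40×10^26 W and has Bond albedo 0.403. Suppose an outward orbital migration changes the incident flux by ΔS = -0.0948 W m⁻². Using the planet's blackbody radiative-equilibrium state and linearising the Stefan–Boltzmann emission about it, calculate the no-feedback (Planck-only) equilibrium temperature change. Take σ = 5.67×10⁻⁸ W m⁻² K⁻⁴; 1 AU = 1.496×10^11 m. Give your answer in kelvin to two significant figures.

d = 11.2 × 1.496×10^11 m = 1.676×10^12 m.
Flux at the orbit: S = L/(4πd²) = 1.40×10^26/(4π·(1.68×10^12)²) = 3.968 W m⁻².
The baseline emission temperature is T_e = 56.85 K.
TOA radiative forcing: ΔF = (1−α)ΔS/4 = 0.597·(-0.0948)/4 = -0.01415 W m⁻².
Linearising σT⁴ gives d(σT⁴)/dT = 4σT_e³ = 0.04167 W m⁻² per K.
Hence the no-feedback warming is ΔF/(4σT_e³) = -0.340 K.

-0.34 K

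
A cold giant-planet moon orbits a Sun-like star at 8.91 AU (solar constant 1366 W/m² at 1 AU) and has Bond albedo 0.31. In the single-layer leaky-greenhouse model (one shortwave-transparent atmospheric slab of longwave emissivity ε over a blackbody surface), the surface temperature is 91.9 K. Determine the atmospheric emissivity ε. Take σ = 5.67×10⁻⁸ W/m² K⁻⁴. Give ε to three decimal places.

0.532

Irradiance scales as 1/d², so S = 1366 W/m² × (1/8.91)² = 17.21 W/m².
Effective temperature: T_e = [S(1−α)/(4σ)]^(1/4) = 85.06 K.
T_s⁴ = T_e⁴·2/(2−ε) → ε = 2 − 2(T_e/T_s)⁴ = 2 − 2·(85.06/91.9)⁴ = 0.5322.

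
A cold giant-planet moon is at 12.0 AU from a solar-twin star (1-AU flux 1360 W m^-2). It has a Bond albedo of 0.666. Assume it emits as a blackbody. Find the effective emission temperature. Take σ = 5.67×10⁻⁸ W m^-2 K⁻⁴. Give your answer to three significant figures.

61.1 K

By the inverse-square law, S = 1360/12.0² = 9.444 W m^-2.
Absorbed flux (global mean): S(1−α)/4 = 9.444·0.334/4 = 0.7886 W m^-2.
Balancing against σT⁴: T = (0.7886/5.67×10⁻⁸)^(1/4) = 61.07 K.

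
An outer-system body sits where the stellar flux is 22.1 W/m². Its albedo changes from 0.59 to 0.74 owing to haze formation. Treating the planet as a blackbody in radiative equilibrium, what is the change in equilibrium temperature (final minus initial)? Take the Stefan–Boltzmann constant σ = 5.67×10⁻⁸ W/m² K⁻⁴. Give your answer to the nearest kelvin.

-9 kelvin

With α = 0.59, T₁ = 79.50 K.
After:  T₂ = [22.10·0.26/(4σ)]^(1/4) = 70.95 K.
ΔT = T₂ − T₁ = -8.557 K.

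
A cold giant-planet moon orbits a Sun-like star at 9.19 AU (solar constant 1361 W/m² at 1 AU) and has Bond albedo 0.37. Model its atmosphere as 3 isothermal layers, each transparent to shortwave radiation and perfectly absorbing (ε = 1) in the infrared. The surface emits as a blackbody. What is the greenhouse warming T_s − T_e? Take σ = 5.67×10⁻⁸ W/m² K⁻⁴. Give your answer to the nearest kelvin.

By the inverse-square law, S = 1361/9.19² = 16.11 W/m².
Top-of-atmosphere balance: σT_e⁴ = S(1−α)/4 = 2.538 W/m² → T_e = 81.80 K.
T_s = (N+1)^(1/4)·T_e = 115.7 K.
Warming: T_s − T_e = 33.88 K.

34 K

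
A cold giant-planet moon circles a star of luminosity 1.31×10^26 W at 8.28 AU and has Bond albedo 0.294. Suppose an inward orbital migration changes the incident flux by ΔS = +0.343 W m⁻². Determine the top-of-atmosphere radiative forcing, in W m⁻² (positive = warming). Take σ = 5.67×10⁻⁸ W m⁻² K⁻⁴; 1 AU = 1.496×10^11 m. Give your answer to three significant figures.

0.0605 W m⁻²

Orbital distance: d = 8.28 AU = 1.239×10^12 m.
S = L/(4πd²) = 6.794 W m⁻².
ΔF = Δ[S(1−α)]/4 = (1−0.294)·+0.343/4 = 0.06054 W m⁻².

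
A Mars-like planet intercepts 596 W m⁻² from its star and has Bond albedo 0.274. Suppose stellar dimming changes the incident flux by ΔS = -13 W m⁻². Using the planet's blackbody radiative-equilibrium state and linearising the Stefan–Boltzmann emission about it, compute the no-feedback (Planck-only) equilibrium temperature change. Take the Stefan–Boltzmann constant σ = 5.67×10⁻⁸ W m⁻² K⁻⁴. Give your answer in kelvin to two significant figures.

-1.1 K

Unperturbed T_e = [596.0·(1−0.274)/(4σ)]^¼ = 209.0 K.
ΔF = Δ[S(1−α)]/4 = (1−0.274)·-13/4 = -2.359 W m⁻².
The Planck feedback parameter is 4σT_e³ = 2.070 W m⁻²/K.
ΔT₀ = ΔF/λ_P = -2.359/2.070 = -1.14 K.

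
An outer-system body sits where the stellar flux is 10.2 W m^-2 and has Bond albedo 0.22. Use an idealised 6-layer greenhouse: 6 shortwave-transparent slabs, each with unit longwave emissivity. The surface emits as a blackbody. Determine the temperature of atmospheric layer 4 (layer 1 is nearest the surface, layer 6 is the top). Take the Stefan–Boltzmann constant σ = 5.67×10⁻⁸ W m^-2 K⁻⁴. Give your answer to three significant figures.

101 kelvin

The effective emission temperature is T_e = [S(1−α)/(4σ)]^¼ = 76.96 K.
The net upward flux σT_e⁴ is constant between every pair of levels, so T_k⁴ = (N+1−k)T_e⁴.
T_4 = (3)^(1/4)·76.96 = 101.3 K.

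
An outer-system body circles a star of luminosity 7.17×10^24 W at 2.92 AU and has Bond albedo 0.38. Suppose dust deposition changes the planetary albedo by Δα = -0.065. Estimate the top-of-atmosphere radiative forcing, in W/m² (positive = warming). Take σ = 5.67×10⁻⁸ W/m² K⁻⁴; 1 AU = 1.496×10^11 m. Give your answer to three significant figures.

0.0486 W/m²

Orbital distance: d = 2.92 AU = 4.368×10^11 m.
S = L/(4πd²) = 2.990 W/m².
ΔF = −(S/4)Δα = −(2.990/4)×(-0.065) = 0.04859 W/m².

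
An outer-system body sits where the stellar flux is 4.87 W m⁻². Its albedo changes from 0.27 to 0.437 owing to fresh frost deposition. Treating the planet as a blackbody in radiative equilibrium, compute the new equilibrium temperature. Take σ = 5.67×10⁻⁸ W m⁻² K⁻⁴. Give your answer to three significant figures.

New equilibrium: T₂ = [(1−0.437)·4.870/(4σ)]^(1/4) = 58.97 K.

59.0 kelvin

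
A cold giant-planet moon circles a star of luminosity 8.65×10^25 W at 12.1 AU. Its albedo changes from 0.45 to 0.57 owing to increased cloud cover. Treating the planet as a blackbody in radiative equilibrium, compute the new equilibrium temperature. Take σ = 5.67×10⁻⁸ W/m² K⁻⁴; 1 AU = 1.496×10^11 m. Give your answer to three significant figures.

44.7 K

Orbital distance: d = 12.1 AU = 1.810×10^12 m.
Flux at the orbit: S = L/(4πd²) = 8.65×10^25/(4π·(1.81×10^12)²) = 2.101 W/m².
With the new albedo, S(1−α₂)/4 = 0.2258 W/m², so T₂ = 44.67 K.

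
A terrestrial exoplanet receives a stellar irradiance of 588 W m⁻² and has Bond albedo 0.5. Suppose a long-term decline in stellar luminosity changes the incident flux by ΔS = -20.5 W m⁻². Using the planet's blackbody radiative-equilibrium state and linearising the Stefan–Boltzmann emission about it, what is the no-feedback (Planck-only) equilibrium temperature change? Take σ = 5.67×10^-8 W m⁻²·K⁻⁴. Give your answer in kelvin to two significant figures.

The baseline emission temperature is T_e = 189.7 K.
TOA radiative forcing: ΔF = (1−α)ΔS/4 = 0.5·(-20.5)/4 = -2.562 W m⁻².
The Planck feedback parameter is 4σT_e³ = 1.549 W m⁻²/K.
So ΔT₀ = -2.562/1.549 = -1.65 K.

-1.7 K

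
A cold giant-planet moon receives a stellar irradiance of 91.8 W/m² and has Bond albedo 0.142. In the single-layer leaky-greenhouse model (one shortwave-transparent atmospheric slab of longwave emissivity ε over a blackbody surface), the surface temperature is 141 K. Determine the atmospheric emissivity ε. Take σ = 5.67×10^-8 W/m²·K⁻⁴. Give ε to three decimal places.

0.243

TOA balance gives T_e = 136.5 K.
T_s⁴ = T_e⁴·2/(2−ε) → ε = 2 − 2(T_e/T_s)⁴ = 2 − 2·(136.5/141)⁴ = 0.2427.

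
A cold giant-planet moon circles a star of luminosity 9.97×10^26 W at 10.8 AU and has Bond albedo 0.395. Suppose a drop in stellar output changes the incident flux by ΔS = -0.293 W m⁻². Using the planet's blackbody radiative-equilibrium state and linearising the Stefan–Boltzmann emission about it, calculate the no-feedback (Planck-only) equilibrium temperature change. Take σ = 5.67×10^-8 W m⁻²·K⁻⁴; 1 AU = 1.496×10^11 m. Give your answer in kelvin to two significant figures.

-0.23 kelvin

Orbital distance: d = 10.8 AU = 1.616×10^12 m.
Flux at the orbit: S = L/(4πd²) = 9.97×10^26/(4π·(1.62×10^12)²) = 30.39 W m⁻².
The baseline emission temperature is T_e = 94.89 K.
TOA radiative forcing: ΔF = (1−α)ΔS/4 = 0.605·(-0.293)/4 = -0.04432 W m⁻².
Planck response: λ_P = 4σT_e³ = 4·5.67×10⁻⁸·(94.89)³ = 0.1938 W m⁻²/K.
So ΔT₀ = -0.04432/0.1938 = -0.229 K.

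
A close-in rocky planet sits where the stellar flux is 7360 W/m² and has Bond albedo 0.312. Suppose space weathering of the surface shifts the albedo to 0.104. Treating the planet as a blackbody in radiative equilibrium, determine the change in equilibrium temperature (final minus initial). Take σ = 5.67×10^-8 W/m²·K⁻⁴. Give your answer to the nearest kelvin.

26 K

With α = 0.312, T₁ = 386.6 K.
With α = 0.104, T₂ = 412.9 K.
Change: 412.9 − 386.6 = 26.39 K.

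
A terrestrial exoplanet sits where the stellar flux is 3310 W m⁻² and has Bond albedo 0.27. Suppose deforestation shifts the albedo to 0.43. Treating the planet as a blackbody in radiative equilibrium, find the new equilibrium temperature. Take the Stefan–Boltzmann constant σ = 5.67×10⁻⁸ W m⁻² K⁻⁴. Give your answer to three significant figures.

With the new albedo, S(1−α₂)/4 = 471.7 W m⁻², so T₂ = 302.0 K.

302 K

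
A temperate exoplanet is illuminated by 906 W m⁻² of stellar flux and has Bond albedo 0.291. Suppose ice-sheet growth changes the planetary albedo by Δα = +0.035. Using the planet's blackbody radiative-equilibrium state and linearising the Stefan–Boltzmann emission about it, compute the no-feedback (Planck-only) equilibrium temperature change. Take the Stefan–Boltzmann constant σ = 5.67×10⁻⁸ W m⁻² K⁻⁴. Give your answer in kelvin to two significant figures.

-2.8 K

Reference equilibrium: T_e = [S(1−α)/(4σ)]^(1/4) = 230.7 K.
TOA radiative forcing: ΔF = −S·Δα/4 = −906.0·(+0.035)/4 = -7.928 W m⁻².
Linearising σT⁴ gives d(σT⁴)/dT = 4σT_e³ = 2.784 W m⁻² per K.
So ΔT₀ = -7.928/2.784 = -2.85 K.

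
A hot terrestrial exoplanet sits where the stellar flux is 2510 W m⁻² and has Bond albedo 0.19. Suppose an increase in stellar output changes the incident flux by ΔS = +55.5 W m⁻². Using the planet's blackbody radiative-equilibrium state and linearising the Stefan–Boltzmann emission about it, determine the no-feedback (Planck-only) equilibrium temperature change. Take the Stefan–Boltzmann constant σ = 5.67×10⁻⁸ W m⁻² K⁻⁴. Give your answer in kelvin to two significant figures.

1.7 kelvin

Unperturbed T_e = [2510·(1−0.19)/(4σ)]^¼ = 307.7 K.
Only a fraction (1−α) is absorbed and it's spread over 4πR², so ΔF = (1−α)ΔS/4 = 11.24 W m⁻².
Linearising σT⁴ gives d(σT⁴)/dT = 4σT_e³ = 6.607 W m⁻² per K.
Hence the no-feedback warming is ΔF/(4σT_e³) = 1.70 K.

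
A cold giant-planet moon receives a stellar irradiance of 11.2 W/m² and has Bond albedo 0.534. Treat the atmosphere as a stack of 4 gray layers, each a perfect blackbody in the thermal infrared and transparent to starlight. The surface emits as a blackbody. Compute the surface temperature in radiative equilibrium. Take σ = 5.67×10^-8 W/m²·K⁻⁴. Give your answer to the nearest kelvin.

104 K

OLR = S(1−α)/4 = 1.305 W/m²; the top layer radiates at T_e = 69.26 K.
For an N-layer opaque stack, T_s⁴ = (N+1)T_e⁴, hence T_s = (5)^(1/4)×69.26 K = 103.6 K.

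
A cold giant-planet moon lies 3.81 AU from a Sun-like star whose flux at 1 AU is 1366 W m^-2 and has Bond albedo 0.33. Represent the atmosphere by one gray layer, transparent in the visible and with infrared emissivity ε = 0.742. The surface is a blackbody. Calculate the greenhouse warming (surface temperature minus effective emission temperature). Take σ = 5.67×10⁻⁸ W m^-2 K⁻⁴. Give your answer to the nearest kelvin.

16 K

Irradiance scales as 1/d², so S = 1366 W m^-2 × (1/3.81)² = 94.10 W m^-2.
At the top of the atmosphere, σT_e⁴ = S(1−α)/4 = 15.76 W m^-2, giving T_e = 129.1 K.
The surface balance (absorbed SW + ε·downward IR = σT_s⁴) with T_a⁴ = T_s⁴/2 reduces to T_s = T_e·[2/(2−ε)]^¼ = 145.0 K.
Greenhouse warming: T_s − T_e = 15.87 K.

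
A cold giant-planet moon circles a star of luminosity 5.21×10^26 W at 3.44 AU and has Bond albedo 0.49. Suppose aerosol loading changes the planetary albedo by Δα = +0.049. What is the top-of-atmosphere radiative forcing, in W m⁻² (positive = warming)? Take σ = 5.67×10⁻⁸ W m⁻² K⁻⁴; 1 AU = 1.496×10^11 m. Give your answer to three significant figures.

d = 3.44 × 1.496×10^11 m = 5.146×10^11 m.
S = L/(4πd²) = 156.5 W m⁻².
TOA radiative forcing: ΔF = −S·Δα/4 = −156.5·(+0.049)/4 = -1.918 W m⁻².

-1.92 W m⁻²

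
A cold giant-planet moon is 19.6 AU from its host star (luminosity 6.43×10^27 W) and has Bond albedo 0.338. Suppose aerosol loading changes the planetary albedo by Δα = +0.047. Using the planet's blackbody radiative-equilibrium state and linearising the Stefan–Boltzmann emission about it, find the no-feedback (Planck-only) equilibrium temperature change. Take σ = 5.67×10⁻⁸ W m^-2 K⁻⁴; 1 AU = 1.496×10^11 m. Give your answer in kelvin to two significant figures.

-2.0 K

Orbital distance: d = 19.6 AU = 2.932×10^12 m.
S = L/(4πd²) = 59.51 W m^-2.
The baseline emission temperature is T_e = 114.8 K.
ΔF = −(S/4)Δα = −(59.51/4)×(+0.047) = -0.6993 W m^-2.
The Planck feedback parameter is 4σT_e³ = 0.3432 W m^-2/K.
Hence the no-feedback warming is ΔF/(4σT_e³) = -2.04 K.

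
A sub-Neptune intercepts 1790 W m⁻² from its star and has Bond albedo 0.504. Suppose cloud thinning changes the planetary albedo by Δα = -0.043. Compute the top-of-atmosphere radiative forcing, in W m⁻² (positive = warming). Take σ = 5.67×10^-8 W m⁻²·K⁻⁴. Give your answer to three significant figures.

TOA radiative forcing: ΔF = −S·Δα/4 = −1790·(-0.043)/4 = 19.24 W m⁻².

19.2 W m⁻²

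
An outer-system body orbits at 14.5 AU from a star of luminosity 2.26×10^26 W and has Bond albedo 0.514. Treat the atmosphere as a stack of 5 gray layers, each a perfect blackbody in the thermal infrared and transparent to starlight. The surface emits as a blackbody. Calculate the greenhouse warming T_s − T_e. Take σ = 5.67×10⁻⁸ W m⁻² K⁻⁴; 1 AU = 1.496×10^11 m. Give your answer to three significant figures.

d = 14.5 × 1.496×10^11 m = 2.169×10^12 m.
S = L/(4πd²) = 3.822 W m⁻².
The effective emission temperature is T_e = [S(1−α)/(4σ)]^¼ = 53.50 K.
T_s = (N+1)^(1/4)·T_e = 83.73 K.
Warming: T_s − T_e = 30.23 K.

30.2 kelvin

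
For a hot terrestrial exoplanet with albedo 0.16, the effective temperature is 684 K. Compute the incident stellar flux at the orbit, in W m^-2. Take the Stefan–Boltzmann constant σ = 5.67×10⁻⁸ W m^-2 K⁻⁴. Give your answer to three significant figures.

Invert the energy balance for S: S = 4σT⁴/(1−α).
The emitted flux is σT⁴ = 12410 W m^-2.
So S = 4×12410/(1−0.16) = 59100 W m^-2.

59100 W m^-2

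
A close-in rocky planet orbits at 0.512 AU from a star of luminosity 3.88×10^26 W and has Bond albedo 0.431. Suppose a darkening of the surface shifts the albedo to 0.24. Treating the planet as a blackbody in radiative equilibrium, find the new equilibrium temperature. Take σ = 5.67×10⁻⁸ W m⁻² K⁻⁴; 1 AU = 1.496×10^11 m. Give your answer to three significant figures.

d = 0.512 × 1.496×10^11 m = 7.660×10^10 m.
S = L/(4πd²) = 5263 W m⁻².
New equilibrium: T₂ = [(1−0.24)·5263/(4σ)]^(1/4) = 364.4 K.

364 K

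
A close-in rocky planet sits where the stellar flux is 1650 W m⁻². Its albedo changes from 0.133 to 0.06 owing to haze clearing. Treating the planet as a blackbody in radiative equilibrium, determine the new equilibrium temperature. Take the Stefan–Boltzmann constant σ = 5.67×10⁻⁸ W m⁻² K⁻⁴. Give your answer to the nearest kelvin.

288 K

With the new albedo, S(1−α₂)/4 = 387.8 W m⁻², so T₂ = 287.6 K.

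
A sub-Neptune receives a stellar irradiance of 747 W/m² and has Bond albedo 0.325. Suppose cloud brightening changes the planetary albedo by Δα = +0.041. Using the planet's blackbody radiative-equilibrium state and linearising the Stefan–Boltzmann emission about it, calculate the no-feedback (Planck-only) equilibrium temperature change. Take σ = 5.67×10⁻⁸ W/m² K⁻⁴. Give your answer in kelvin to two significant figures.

-3.3 kelvin

Reference equilibrium: T_e = [S(1−α)/(4σ)]^(1/4) = 217.1 K.
The change in absorbed flux is Δ[S(1−α)/4] = −SΔα/4 = -7.657 W/m².
Linearising σT⁴ gives d(σT⁴)/dT = 4σT_e³ = 2.322 W/m² per K.
Hence the no-feedback warming is ΔF/(4σT_e³) = -3.30 K.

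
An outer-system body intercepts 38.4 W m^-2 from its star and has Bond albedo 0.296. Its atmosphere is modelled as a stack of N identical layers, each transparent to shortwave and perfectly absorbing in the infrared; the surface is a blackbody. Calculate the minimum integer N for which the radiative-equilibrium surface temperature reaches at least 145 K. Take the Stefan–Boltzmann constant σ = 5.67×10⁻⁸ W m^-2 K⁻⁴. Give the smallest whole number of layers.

3

Top-of-atmosphere balance: σT_e⁴ = S(1−α)/4 = 6.758 W m^-2 → T_e = 104.5 K.
Since T_s⁴ = (N+1)T_e⁴, we need N ≥ (T_s/T_e)⁴ − 1 = 2.709.
The minimum whole number is N = 3.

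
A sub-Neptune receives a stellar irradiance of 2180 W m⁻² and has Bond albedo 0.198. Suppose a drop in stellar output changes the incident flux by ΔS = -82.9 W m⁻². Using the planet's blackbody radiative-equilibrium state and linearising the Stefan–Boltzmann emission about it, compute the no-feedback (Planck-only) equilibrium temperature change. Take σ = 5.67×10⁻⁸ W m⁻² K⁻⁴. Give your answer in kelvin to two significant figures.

Unperturbed T_e = [2180·(1−0.198)/(4σ)]^¼ = 296.3 K.
ΔF = Δ[S(1−α)]/4 = (1−0.198)·-82.9/4 = -16.62 W m⁻².
Linearising σT⁴ gives d(σT⁴)/dT = 4σT_e³ = 5.900 W m⁻² per K.
So ΔT₀ = -16.62/5.900 = -2.82 K.

-2.8 K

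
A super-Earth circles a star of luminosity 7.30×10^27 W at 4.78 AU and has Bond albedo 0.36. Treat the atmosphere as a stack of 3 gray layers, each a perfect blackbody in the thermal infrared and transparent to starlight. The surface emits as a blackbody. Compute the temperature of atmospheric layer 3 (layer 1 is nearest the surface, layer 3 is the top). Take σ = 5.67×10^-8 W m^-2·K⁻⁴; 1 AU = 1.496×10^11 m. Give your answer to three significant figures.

d = 4.78 × 1.496×10^11 m = 7.151×10^11 m.
Spreading L over a sphere of radius d: S = 7.30×10^27/(4π·7.15×10^11²) = 1136 W m^-2.
Top-of-atmosphere balance: σT_e⁴ = S(1−α)/4 = 181.8 W m^-2 → T_e = 237.9 K.
Each opaque layer satisfies 2T_j⁴ = T_{j−1}⁴ + T_{j+1}⁴, giving T_k⁴ = (N+1−k)T_e⁴.
T_3 = (1)^(1/4)·237.9 = 237.9 K.

238 K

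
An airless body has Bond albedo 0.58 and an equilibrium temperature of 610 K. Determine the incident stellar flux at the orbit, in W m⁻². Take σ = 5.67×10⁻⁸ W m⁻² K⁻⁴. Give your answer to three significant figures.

74800 W m⁻²

Invert the energy balance for S: S = 4σT⁴/(1−α).
σT⁴ = 5.67×10⁻⁸·(610)⁴ = 7851 W m⁻².
So S = 4×7851/(1−0.58) = 74770 W m⁻².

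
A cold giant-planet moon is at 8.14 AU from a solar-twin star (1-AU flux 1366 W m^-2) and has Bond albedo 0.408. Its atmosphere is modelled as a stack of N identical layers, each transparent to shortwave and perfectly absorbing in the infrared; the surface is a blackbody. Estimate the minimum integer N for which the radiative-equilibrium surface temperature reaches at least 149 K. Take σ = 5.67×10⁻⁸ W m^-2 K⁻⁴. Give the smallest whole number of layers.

By the inverse-square law, S = 1366/8.14² = 20.62 W m^-2.
Top-of-atmosphere balance: σT_e⁴ = S(1−α)/4 = 3.051 W m^-2 → T_e = 85.65 K.
Need (N+1)T_e⁴ ≥ T_s⁴, i.e. N+1 ≥ (149/85.65)⁴ = 9.159.
So N ≥ 8.159; the smallest integer is N = 9.

9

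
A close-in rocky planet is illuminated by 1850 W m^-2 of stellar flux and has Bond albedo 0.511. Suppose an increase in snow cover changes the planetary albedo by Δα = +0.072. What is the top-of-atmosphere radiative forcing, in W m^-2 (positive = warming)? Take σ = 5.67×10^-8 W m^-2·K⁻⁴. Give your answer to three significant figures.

-33.3 W m^-2

ΔF = −(S/4)Δα = −(1850/4)×(+0.072) = -33.30 W m^-2.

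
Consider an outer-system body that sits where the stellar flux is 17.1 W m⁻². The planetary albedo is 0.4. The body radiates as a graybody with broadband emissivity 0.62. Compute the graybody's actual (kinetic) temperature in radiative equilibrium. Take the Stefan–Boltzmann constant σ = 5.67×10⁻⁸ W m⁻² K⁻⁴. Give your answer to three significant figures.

92.4 kelvin

The planet absorbs (1−α)S over its disc πR² and re-emits over 4πR², so the mean absorbed flux is (1−0.4)·17.10/4 = 2.565 W m⁻².
Radiative balance εσT⁴ = 2.565 gives T = [2.565/(0.62·σ)]^(1/4) = 92.42 K.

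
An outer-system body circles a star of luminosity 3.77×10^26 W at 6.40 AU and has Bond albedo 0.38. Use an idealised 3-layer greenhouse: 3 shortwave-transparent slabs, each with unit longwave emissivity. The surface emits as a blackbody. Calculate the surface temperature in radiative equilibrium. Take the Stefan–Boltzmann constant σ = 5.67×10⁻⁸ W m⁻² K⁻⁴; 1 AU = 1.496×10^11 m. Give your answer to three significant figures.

138 K

d = 6.40 × 1.496×10^11 m = 9.574×10^11 m.
Flux at the orbit: S = L/(4πd²) = 3.77×10^26/(4π·(9.57×10^11)²) = 32.73 W m⁻².
Top-of-atmosphere balance: σT_e⁴ = S(1−α)/4 = 5.073 W m⁻² → T_e = 97.26 K.
For an N-layer opaque stack, T_s⁴ = (N+1)T_e⁴, hence T_s = (4)^(1/4)×97.26 K = 137.5 K.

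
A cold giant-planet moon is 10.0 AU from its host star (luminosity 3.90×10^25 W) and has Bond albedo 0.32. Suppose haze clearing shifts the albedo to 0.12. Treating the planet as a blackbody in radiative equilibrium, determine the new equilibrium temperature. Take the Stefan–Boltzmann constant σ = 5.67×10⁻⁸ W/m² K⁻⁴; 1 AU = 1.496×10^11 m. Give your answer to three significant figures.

48.2 kelvin

d = 10.0 × 1.496×10^11 m = 1.496×10^12 m.
S = L/(4πd²) = 1.387 W/m².
New equilibrium: T₂ = [(1−0.12)·1.387/(4σ)]^(1/4) = 48.16 K.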